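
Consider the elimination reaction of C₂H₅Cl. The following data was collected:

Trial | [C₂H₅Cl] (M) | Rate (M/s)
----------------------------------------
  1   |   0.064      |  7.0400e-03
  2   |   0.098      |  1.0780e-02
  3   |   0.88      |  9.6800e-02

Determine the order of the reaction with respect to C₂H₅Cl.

first order (1)

Step 1: Compare trials to find order n where rate₂/rate₁ = ([C₂H₅Cl]₂/[C₂H₅Cl]₁)^n
Step 2: rate₂/rate₁ = 1.0780e-02/7.0400e-03 = 1.531
Step 3: [C₂H₅Cl]₂/[C₂H₅Cl]₁ = 0.098/0.064 = 1.531
Step 4: n = ln(1.531)/ln(1.531) = 1.00 ≈ 1
Step 5: The reaction is first order in C₂H₅Cl.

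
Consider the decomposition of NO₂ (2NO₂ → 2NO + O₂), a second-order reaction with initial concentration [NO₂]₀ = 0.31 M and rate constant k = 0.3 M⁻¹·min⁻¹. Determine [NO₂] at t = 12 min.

0.1465 M

Step 1: For a second-order reaction: 1/[NO₂] = 1/[NO₂]₀ + kt
Step 2: 1/[NO₂] = 1/0.31 + 0.3 × 12
Step 3: 1/[NO₂] = 3.226 + 3.6 = 6.826
Step 4: [NO₂] = 1/6.826 = 0.1465 M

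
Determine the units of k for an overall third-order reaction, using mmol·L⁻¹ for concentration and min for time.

(mmol·L⁻¹)⁻²·min⁻¹

Step 1: For overall order n, rate = k × (concentration)^n.
Step 2: Rate has units mmol·L⁻¹·min⁻¹; concentration term has units (mmol·L⁻¹)^3.
Step 3: k = rate / (concentration)^n, so units of k = (mmol·L⁻¹)^(1-3)·min⁻¹ = (mmol·L⁻¹)⁻²·min⁻¹.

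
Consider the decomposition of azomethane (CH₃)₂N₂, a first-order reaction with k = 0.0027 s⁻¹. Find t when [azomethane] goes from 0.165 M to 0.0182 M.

816.5 s

Step 1: For first-order: t = ln([azomethane]₀/[azomethane])/k
Step 2: t = ln(0.165/0.0182)/0.0027
Step 3: t = ln(9.066)/0.0027
Step 4: t = 2.205/0.0027 = 816.5 s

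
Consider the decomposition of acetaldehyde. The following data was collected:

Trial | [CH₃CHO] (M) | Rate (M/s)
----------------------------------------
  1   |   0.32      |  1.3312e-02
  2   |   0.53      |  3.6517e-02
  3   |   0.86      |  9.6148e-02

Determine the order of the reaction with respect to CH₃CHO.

second order (2)

Step 1: Compare trials to find order n where rate₂/rate₁ = ([CH₃CHO]₂/[CH₃CHO]₁)^n
Step 2: rate₂/rate₁ = 3.6517e-02/1.3312e-02 = 2.743
Step 3: [CH₃CHO]₂/[CH₃CHO]₁ = 0.53/0.32 = 1.656
Step 4: n = ln(2.743)/ln(1.656) = 2.00 ≈ 2
Step 5: The reaction is second order in CH₃CHO.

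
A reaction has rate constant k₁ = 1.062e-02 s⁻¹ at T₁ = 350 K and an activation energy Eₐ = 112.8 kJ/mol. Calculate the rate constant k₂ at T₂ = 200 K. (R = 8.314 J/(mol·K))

2.511e-15 s⁻¹

Step 1: Use the two-temperature Arrhenius form: ln(k₂/k₁) = -Eₐ/R × (1/T₂ - 1/T₁)
Step 2: Convert Eₐ to J/mol: 112.8 kJ/mol = 112800 J/mol
Step 3: 1/T₂ - 1/T₁ = 1/200 - 1/350 = 2.142857e-03 K⁻¹
Step 4: ln(k₂/k₁) = -112800/8.314 × 2.142857e-03 = -29.07316
Step 5: k₂ = k₁ × exp(-29.07316) = 1.062e-02 × 2.36422e-13 = 2.511e-15 s⁻¹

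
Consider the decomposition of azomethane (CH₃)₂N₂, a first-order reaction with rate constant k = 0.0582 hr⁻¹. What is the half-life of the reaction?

11.91 hr

Step 1: For a first-order reaction, t₁/₂ = ln(2)/k
Step 2: t₁/₂ = ln(2)/0.0582
Step 3: t₁/₂ = 0.6931/0.0582 = 11.91 hr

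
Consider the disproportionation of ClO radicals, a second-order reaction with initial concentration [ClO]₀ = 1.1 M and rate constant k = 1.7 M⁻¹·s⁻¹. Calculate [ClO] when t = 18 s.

0.03174 M

Step 1: For a second-order reaction: 1/[ClO] = 1/[ClO]₀ + kt
Step 2: 1/[ClO] = 1/1.1 + 1.7 × 18
Step 3: 1/[ClO] = 0.9091 + 30.6 = 31.51
Step 4: [ClO] = 1/31.51 = 0.03174 M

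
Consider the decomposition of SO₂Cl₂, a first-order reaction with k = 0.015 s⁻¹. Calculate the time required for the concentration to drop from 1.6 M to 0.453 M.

84.12 s

Step 1: For first-order: t = ln([SO₂Cl₂]₀/[SO₂Cl₂])/k
Step 2: t = ln(1.6/0.453)/0.015
Step 3: t = ln(3.532)/0.015
Step 4: t = 1.262/0.015 = 84.12 s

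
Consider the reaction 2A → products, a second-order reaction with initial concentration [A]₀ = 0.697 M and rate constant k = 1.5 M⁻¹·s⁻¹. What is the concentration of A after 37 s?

0.01756 M

Step 1: For a second-order reaction: 1/[A] = 1/[A]₀ + kt
Step 2: 1/[A] = 1/0.697 + 1.5 × 37
Step 3: 1/[A] = 1.435 + 55.5 = 56.93
Step 4: [A] = 1/56.93 = 0.01756 M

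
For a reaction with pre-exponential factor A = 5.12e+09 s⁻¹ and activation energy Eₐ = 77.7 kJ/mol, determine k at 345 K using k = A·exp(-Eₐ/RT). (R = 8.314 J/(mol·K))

8.80e-03 s⁻¹

Step 1: Use the Arrhenius equation: k = A × exp(-Eₐ/RT)
Step 2: Convert Eₐ to J/mol: 77.7 kJ/mol = 77700 J/mol
Step 3: Calculate the exponent: -Eₐ/(RT) = -77700/(8.314 × 345) = -27.08893
Step 4: k = 5.12e+09 × exp(-27.08893)
Step 5: k = 5.12e+09 × 1.71960e-12 = 8.8044e-03 s⁻¹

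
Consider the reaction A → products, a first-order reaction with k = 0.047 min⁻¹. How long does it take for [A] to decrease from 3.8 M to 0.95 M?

29.5 min

Step 1: For first-order: t = ln([A]₀/[A])/k
Step 2: t = ln(3.8/0.95)/0.047
Step 3: t = ln(4)/0.047
Step 4: t = 1.386/0.047 = 29.5 min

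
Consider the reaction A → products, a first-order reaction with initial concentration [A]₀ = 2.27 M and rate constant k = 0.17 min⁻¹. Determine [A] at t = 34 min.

0.007011 M

Step 1: For a first-order reaction: [A] = [A]₀ × e^(-kt)
Step 2: [A] = 2.27 × e^(-0.17 × 34)
Step 3: [A] = 2.27 × e^(-5.78)
Step 4: [A] = 2.27 × 0.00308872 = 0.007011 M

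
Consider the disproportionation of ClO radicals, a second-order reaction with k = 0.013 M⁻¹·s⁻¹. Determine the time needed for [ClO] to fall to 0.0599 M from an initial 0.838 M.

1192 s

Step 1: For second-order: t = (1/[ClO] - 1/[ClO]₀)/k
Step 2: t = (1/0.0599 - 1/0.838)/0.013
Step 3: t = (16.69 - 1.193)/0.013
Step 4: t = 15.5/0.013 = 1192 s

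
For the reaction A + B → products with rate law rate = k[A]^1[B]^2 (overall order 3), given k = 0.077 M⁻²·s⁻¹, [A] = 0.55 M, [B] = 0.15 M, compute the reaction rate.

0.0009529 M/s

Step 1: The rate law is rate = k[A]^1[B]^2, overall order = 1+2 = 3
Step 2: Substitute values: rate = 0.077 × (0.55)^1 × (0.15)^2
Step 3: rate = 0.077 × 0.55 × 0.0225 = 0.000952875 M/s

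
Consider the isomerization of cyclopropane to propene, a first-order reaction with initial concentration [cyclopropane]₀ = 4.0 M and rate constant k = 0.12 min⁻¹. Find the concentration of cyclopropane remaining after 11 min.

1.069 M

Step 1: For a first-order reaction: [cyclopropane] = [cyclopropane]₀ × e^(-kt)
Step 2: [cyclopropane] = 4.0 × e^(-0.12 × 11)
Step 3: [cyclopropane] = 4.0 × e^(-1.32)
Step 4: [cyclopropane] = 4.0 × 0.267135 = 1.069 M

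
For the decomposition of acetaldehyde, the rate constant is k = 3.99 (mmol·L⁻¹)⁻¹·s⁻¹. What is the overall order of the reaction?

second order (2)

Step 1: The units of k for an nth-order reaction are (concentration)^(1-n)·(time)⁻¹.
Step 2: Here k has units (mmol·L⁻¹)⁻¹·s⁻¹, so the concentration exponent is -1.
Step 3: 1 - n = -1 ⇒ n = 2. The reaction is second order.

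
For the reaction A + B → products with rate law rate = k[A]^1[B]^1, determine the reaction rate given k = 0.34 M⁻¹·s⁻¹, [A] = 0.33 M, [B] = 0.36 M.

0.04039 M/s

Step 1: The rate law is rate = k[A]^1[B]^1
Step 2: Substitute: rate = 0.34 × (0.33)^1 × (0.36)^1
Step 3: rate = 0.34 × 0.33 × 0.36 = 0.040392 M/s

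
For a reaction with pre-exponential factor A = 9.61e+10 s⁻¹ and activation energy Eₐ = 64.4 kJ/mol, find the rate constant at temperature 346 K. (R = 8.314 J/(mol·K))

1.82e+01 s⁻¹

Step 1: Use the Arrhenius equation: k = A × exp(-Eₐ/RT)
Step 2: Convert Eₐ to J/mol: 64.4 kJ/mol = 64400 J/mol
Step 3: Calculate the exponent: -Eₐ/(RT) = -64400/(8.314 × 346) = -22.38720
Step 4: k = 9.61e+10 × exp(-22.38720)
Step 5: k = 9.61e+10 × 1.89392e-10 = 1.8201e+01 s⁻¹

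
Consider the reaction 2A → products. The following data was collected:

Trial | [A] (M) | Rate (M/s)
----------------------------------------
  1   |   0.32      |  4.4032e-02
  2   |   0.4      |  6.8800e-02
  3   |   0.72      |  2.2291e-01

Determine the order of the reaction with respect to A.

second order (2)

Step 1: Compare trials to find order n where rate₂/rate₁ = ([A]₂/[A]₁)^n
Step 2: rate₂/rate₁ = 6.8800e-02/4.4032e-02 = 1.563
Step 3: [A]₂/[A]₁ = 0.4/0.32 = 1.25
Step 4: n = ln(1.563)/ln(1.25) = 2.00 ≈ 2
Step 5: The reaction is second order in A.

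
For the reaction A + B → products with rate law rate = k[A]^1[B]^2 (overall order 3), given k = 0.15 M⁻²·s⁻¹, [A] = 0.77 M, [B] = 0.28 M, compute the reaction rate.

0.009055 M/s

Step 1: The rate law is rate = k[A]^1[B]^2, overall order = 1+2 = 3
Step 2: Substitute values: rate = 0.15 × (0.77)^1 × (0.28)^2
Step 3: rate = 0.15 × 0.77 × 0.0784 = 0.0090552 M/s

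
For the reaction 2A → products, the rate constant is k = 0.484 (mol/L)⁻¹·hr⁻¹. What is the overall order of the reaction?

second order (2)

Step 1: The units of k for an nth-order reaction are (concentration)^(1-n)·(time)⁻¹.
Step 2: Here k has units (mol/L)⁻¹·hr⁻¹, so the concentration exponent is -1.
Step 3: 1 - n = -1 ⇒ n = 2. The reaction is second order.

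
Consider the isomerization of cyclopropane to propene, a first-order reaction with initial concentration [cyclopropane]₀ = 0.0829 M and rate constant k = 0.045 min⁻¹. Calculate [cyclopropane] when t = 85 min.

0.001809 M

Step 1: For a first-order reaction: [cyclopropane] = [cyclopropane]₀ × e^(-kt)
Step 2: [cyclopropane] = 0.0829 × e^(-0.045 × 85)
Step 3: [cyclopropane] = 0.0829 × e^(-3.825)
Step 4: [cyclopropane] = 0.0829 × 0.0218184 = 0.001809 M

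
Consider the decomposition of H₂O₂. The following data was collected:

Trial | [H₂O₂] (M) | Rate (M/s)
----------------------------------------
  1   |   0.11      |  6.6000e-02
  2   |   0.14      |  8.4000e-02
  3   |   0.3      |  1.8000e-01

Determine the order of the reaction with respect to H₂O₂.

first order (1)

Step 1: Compare trials to find order n where rate₂/rate₁ = ([H₂O₂]₂/[H₂O₂]₁)^n
Step 2: rate₂/rate₁ = 8.4000e-02/6.6000e-02 = 1.273
Step 3: [H₂O₂]₂/[H₂O₂]₁ = 0.14/0.11 = 1.273
Step 4: n = ln(1.273)/ln(1.273) = 1.00 ≈ 1
Step 5: The reaction is first order in H₂O₂.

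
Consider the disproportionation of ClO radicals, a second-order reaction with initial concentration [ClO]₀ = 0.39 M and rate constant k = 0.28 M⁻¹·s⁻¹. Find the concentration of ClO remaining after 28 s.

0.09612 M

Step 1: For a second-order reaction: 1/[ClO] = 1/[ClO]₀ + kt
Step 2: 1/[ClO] = 1/0.39 + 0.28 × 28
Step 3: 1/[ClO] = 2.564 + 7.84 = 10.4
Step 4: [ClO] = 1/10.4 = 0.09612 M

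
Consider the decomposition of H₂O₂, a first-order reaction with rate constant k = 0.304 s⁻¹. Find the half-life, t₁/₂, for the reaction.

2.28 s

Step 1: For a first-order reaction, t₁/₂ = ln(2)/k
Step 2: t₁/₂ = ln(2)/0.304
Step 3: t₁/₂ = 0.6931/0.304 = 2.28 s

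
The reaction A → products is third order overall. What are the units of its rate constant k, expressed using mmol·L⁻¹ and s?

(mmol·L⁻¹)⁻²·s⁻¹

Step 1: For overall order n, rate = k × (concentration)^n.
Step 2: Rate has units mmol·L⁻¹·s⁻¹; concentration term has units (mmol·L⁻¹)^3.
Step 3: k = rate / (concentration)^n, so units of k = (mmol·L⁻¹)^(1-3)·s⁻¹ = (mmol·L⁻¹)⁻²·s⁻¹.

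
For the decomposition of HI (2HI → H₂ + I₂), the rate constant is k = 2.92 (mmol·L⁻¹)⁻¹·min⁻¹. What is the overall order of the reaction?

second order (2)

Step 1: The units of k for an nth-order reaction are (concentration)^(1-n)·(time)⁻¹.
Step 2: Here k has units (mmol·L⁻¹)⁻¹·min⁻¹, so the concentration exponent is -1.
Step 3: 1 - n = -1 ⇒ n = 2. The reaction is second order.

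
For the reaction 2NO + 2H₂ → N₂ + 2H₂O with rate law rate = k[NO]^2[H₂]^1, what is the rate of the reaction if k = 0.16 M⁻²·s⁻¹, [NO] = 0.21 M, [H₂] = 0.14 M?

0.0009878 M/s

Step 1: The rate law is rate = k[NO]^2[H₂]^1
Step 2: Substitute: rate = 0.16 × (0.21)^2 × (0.14)^1
Step 3: rate = 0.16 × 0.0441 × 0.14 = 0.00098784 M/s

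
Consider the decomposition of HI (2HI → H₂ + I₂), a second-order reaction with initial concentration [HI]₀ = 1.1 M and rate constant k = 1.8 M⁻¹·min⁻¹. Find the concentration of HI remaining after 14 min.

0.0383 M

Step 1: For a second-order reaction: 1/[HI] = 1/[HI]₀ + kt
Step 2: 1/[HI] = 1/1.1 + 1.8 × 14
Step 3: 1/[HI] = 0.9091 + 25.2 = 26.11
Step 4: [HI] = 1/26.11 = 0.0383 M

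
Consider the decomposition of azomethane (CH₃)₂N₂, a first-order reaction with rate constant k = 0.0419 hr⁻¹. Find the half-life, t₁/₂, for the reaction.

16.54 hr

Step 1: For a first-order reaction, t₁/₂ = ln(2)/k
Step 2: t₁/₂ = ln(2)/0.0419
Step 3: t₁/₂ = 0.6931/0.0419 = 16.54 hr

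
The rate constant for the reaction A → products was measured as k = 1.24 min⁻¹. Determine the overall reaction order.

first order (1)

Step 1: The units of k for an nth-order reaction are (concentration)^(1-n)·(time)⁻¹.
Step 2: Here k has units min⁻¹, so the concentration exponent is 0.
Step 3: 1 - n = 0 ⇒ n = 1. The reaction is first order.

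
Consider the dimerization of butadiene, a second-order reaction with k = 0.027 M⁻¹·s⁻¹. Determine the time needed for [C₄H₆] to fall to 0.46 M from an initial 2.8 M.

67.29 s

Step 1: For second-order: t = (1/[C₄H₆] - 1/[C₄H₆]₀)/k
Step 2: t = (1/0.46 - 1/2.8)/0.027
Step 3: t = (2.174 - 0.3571)/0.027
Step 4: t = 1.817/0.027 = 67.29 s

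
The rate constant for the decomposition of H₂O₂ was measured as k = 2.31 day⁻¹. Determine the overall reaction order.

first order (1)

Step 1: The units of k for an nth-order reaction are (concentration)^(1-n)·(time)⁻¹.
Step 2: Here k has units day⁻¹, so the concentration exponent is 0.
Step 3: 1 - n = 0 ⇒ n = 1. The reaction is first order.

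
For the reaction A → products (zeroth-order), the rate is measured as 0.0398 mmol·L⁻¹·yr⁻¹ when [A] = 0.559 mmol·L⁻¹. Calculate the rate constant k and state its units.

0.0398 mmol·L⁻¹·yr⁻¹

Step 1: For a zeroth-order reaction, rate = k (independent of concentration).
Step 2: k = rate = 0.0398 mmol·L⁻¹·yr⁻¹.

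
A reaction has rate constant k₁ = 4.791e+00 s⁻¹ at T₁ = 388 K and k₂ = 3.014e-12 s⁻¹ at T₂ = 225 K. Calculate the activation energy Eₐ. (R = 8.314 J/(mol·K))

125.1 kJ/mol

Step 1: Use the two-temperature Arrhenius form: ln(k₂/k₁) = -Eₐ/R × (1/T₂ - 1/T₁)
Step 2: ln(k₂/k₁) = ln(3.014e-12/4.791e+00) = ln(6.29096e-13) = -28.0945
Step 3: 1/T₂ - 1/T₁ = 1/225 - 1/388 = 1.867125e-03 K⁻¹
Step 4: Eₐ = -R × ln(k₂/k₁) / (1/T₂ - 1/T₁) = -8.314 × -28.0945 / 1.867125e-03
Step 5: Eₐ = 1.2510e+05 J/mol = 125.1 kJ/mol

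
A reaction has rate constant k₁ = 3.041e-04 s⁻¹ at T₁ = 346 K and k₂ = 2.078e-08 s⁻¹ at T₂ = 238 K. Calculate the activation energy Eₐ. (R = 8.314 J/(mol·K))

60.8 kJ/mol

Step 1: Use the two-temperature Arrhenius form: ln(k₂/k₁) = -Eₐ/R × (1/T₂ - 1/T₁)
Step 2: ln(k₂/k₁) = ln(2.078e-08/3.041e-04) = ln(6.83328e-05) = -9.59112
Step 3: 1/T₂ - 1/T₁ = 1/238 - 1/346 = 1.311507e-03 K⁻¹
Step 4: Eₐ = -R × ln(k₂/k₁) / (1/T₂ - 1/T₁) = -8.314 × -9.59112 / 1.311507e-03
Step 5: Eₐ = 6.0801e+04 J/mol = 60.8 kJ/mol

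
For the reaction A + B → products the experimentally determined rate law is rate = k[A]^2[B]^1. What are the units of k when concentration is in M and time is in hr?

M⁻²·hr⁻¹

Step 1: Overall order = 2 + 1 = 3.
Step 2: rate has units M·hr⁻¹; [A]^2[B]^1 has units M^3.
Step 3: k = rate/([A]^2[B]^1), so units of k = M^(1-3)·hr⁻¹ = M⁻²·hr⁻¹.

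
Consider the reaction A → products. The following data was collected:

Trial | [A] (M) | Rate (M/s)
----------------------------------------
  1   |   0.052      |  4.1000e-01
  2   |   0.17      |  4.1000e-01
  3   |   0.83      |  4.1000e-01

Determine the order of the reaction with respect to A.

zeroth order (0)

Step 1: Compare trials - when concentration changes, rate stays constant.
Step 2: rate₂/rate₁ = 4.1000e-01/4.1000e-01 = 1
Step 3: [A]₂/[A]₁ = 0.17/0.052 = 3.269
Step 4: Since rate ratio ≈ (conc ratio)^0, the reaction is zeroth order.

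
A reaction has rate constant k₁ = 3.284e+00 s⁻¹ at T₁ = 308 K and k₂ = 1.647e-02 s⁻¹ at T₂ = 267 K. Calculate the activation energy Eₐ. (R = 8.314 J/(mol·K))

88.3 kJ/mol

Step 1: Use the two-temperature Arrhenius form: ln(k₂/k₁) = -Eₐ/R × (1/T₂ - 1/T₁)
Step 2: ln(k₂/k₁) = ln(1.647e-02/3.284e+00) = ln(0.00501523) = -5.29528
Step 3: 1/T₂ - 1/T₁ = 1/267 - 1/308 = 4.985651e-04 K⁻¹
Step 4: Eₐ = -R × ln(k₂/k₁) / (1/T₂ - 1/T₁) = -8.314 × -5.29528 / 4.985651e-04
Step 5: Eₐ = 8.8303e+04 J/mol = 88.3 kJ/mol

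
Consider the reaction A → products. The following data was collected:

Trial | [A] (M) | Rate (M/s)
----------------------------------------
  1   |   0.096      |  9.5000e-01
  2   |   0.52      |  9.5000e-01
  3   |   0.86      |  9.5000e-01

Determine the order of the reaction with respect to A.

zeroth order (0)

Step 1: Compare trials - when concentration changes, rate stays constant.
Step 2: rate₂/rate₁ = 9.5000e-01/9.5000e-01 = 1
Step 3: [A]₂/[A]₁ = 0.52/0.096 = 5.417
Step 4: Since rate ratio ≈ (conc ratio)^0, the reaction is zeroth order.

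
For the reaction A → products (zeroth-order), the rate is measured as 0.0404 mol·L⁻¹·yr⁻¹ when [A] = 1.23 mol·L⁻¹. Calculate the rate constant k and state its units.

0.0404 mol·L⁻¹·yr⁻¹

Step 1: For a zeroth-order reaction, rate = k (independent of concentration).
Step 2: k = rate = 0.0404 mol·L⁻¹·yr⁻¹.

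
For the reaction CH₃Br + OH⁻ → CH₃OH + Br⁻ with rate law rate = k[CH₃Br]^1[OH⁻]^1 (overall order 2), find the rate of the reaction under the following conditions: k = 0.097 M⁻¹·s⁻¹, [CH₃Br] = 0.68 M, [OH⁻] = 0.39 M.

0.02572 M/s

Step 1: The rate law is rate = k[CH₃Br]^1[OH⁻]^1, overall order = 1+1 = 2
Step 2: Substitute values: rate = 0.097 × (0.68)^1 × (0.39)^1
Step 3: rate = 0.097 × 0.68 × 0.39 = 0.0257244 M/s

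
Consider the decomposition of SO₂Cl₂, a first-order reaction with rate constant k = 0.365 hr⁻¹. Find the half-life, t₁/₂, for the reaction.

1.899 hr

Step 1: For a first-order reaction, t₁/₂ = ln(2)/k
Step 2: t₁/₂ = ln(2)/0.365
Step 3: t₁/₂ = 0.6931/0.365 = 1.899 hr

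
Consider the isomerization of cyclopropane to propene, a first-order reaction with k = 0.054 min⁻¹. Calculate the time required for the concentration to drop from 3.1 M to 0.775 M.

25.67 min

Step 1: For first-order: t = ln([cyclopropane]₀/[cyclopropane])/k
Step 2: t = ln(3.1/0.775)/0.054
Step 3: t = ln(4)/0.054
Step 4: t = 1.386/0.054 = 25.67 min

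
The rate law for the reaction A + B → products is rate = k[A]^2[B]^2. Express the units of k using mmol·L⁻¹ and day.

(mmol·L⁻¹)⁻³·day⁻¹

Step 1: Overall order = 2 + 2 = 4.
Step 2: rate has units mmol·L⁻¹·day⁻¹; [A]^2[B]^2 has units (mmol·L⁻¹)^4.
Step 3: k = rate/([A]^2[B]^2), so units of k = (mmol·L⁻¹)^(1-4)·day⁻¹ = (mmol·L⁻¹)⁻³·day⁻¹.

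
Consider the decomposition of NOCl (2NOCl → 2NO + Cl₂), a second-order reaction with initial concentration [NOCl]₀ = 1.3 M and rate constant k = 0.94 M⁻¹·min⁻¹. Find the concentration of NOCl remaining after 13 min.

0.07699 M

Step 1: For a second-order reaction: 1/[NOCl] = 1/[NOCl]₀ + kt
Step 2: 1/[NOCl] = 1/1.3 + 0.94 × 13
Step 3: 1/[NOCl] = 0.7692 + 12.22 = 12.99
Step 4: [NOCl] = 1/12.99 = 0.07699 M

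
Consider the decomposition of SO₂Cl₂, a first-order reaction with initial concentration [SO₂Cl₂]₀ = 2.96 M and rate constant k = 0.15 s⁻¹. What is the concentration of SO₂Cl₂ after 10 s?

0.6605 M

Step 1: For a first-order reaction: [SO₂Cl₂] = [SO₂Cl₂]₀ × e^(-kt)
Step 2: [SO₂Cl₂] = 2.96 × e^(-0.15 × 10)
Step 3: [SO₂Cl₂] = 2.96 × e^(-1.5)
Step 4: [SO₂Cl₂] = 2.96 × 0.22313 = 0.6605 M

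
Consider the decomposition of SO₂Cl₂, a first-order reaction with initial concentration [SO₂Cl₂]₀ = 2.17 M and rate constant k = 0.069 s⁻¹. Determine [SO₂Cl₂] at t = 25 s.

0.3866 M

Step 1: For a first-order reaction: [SO₂Cl₂] = [SO₂Cl₂]₀ × e^(-kt)
Step 2: [SO₂Cl₂] = 2.17 × e^(-0.069 × 25)
Step 3: [SO₂Cl₂] = 2.17 × e^(-1.725)
Step 4: [SO₂Cl₂] = 2.17 × 0.178173 = 0.3866 M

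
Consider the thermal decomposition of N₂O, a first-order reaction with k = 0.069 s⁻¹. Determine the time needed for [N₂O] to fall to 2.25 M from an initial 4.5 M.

10.05 s

Step 1: For first-order: t = ln([N₂O]₀/[N₂O])/k
Step 2: t = ln(4.5/2.25)/0.069
Step 3: t = ln(2)/0.069
Step 4: t = 0.6931/0.069 = 10.05 s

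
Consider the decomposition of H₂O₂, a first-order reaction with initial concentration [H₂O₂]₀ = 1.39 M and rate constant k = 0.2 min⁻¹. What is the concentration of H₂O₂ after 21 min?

0.02084 M

Step 1: For a first-order reaction: [H₂O₂] = [H₂O₂]₀ × e^(-kt)
Step 2: [H₂O₂] = 1.39 × e^(-0.2 × 21)
Step 3: [H₂O₂] = 1.39 × e^(-4.2)
Step 4: [H₂O₂] = 1.39 × 0.0149956 = 0.02084 M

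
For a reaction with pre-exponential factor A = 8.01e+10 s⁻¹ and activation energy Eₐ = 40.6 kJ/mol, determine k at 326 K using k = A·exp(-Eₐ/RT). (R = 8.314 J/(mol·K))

2.50e+04 s⁻¹

Step 1: Use the Arrhenius equation: k = A × exp(-Eₐ/RT)
Step 2: Convert Eₐ to J/mol: 40.6 kJ/mol = 40600 J/mol
Step 3: Calculate the exponent: -Eₐ/(RT) = -40600/(8.314 × 326) = -14.97954
Step 4: k = 8.01e+10 × exp(-14.97954)
Step 5: k = 8.01e+10 × 3.12226e-07 = 2.5009e+04 s⁻¹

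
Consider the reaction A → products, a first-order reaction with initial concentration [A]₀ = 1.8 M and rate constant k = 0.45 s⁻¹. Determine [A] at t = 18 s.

0.0005464 M

Step 1: For a first-order reaction: [A] = [A]₀ × e^(-kt)
Step 2: [A] = 1.8 × e^(-0.45 × 18)
Step 3: [A] = 1.8 × e^(-8.1)
Step 4: [A] = 1.8 × 0.000303539 = 0.0005464 M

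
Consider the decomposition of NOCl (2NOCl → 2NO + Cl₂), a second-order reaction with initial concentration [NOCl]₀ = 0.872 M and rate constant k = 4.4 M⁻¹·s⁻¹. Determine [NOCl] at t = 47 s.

0.004809 M

Step 1: For a second-order reaction: 1/[NOCl] = 1/[NOCl]₀ + kt
Step 2: 1/[NOCl] = 1/0.872 + 4.4 × 47
Step 3: 1/[NOCl] = 1.147 + 206.8 = 207.9
Step 4: [NOCl] = 1/207.9 = 0.004809 M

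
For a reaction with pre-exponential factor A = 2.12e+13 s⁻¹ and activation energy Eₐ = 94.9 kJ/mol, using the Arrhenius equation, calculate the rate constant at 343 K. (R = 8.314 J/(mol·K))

7.48e-02 s⁻¹

Step 1: Use the Arrhenius equation: k = A × exp(-Eₐ/RT)
Step 2: Convert Eₐ to J/mol: 94.9 kJ/mol = 94900 J/mol
Step 3: Calculate the exponent: -Eₐ/(RT) = -94900/(8.314 × 343) = -33.27837
Step 4: k = 2.12e+13 × exp(-33.27837)
Step 5: k = 2.12e+13 × 3.52685e-15 = 7.4769e-02 s⁻¹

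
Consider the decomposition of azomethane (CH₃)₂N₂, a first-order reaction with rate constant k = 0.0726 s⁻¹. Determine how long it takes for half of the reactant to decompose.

9.547 s

Step 1: For a first-order reaction, t₁/₂ = ln(2)/k
Step 2: t₁/₂ = ln(2)/0.0726
Step 3: t₁/₂ = 0.6931/0.0726 = 9.547 s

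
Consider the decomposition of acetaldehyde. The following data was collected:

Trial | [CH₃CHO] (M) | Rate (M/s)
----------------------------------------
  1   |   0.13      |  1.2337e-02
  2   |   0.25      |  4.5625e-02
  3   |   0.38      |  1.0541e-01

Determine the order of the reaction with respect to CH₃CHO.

second order (2)

Step 1: Compare trials to find order n where rate₂/rate₁ = ([CH₃CHO]₂/[CH₃CHO]₁)^n
Step 2: rate₂/rate₁ = 4.5625e-02/1.2337e-02 = 3.698
Step 3: [CH₃CHO]₂/[CH₃CHO]₁ = 0.25/0.13 = 1.923
Step 4: n = ln(3.698)/ln(1.923) = 2.00 ≈ 2
Step 5: The reaction is second order in CH₃CHO.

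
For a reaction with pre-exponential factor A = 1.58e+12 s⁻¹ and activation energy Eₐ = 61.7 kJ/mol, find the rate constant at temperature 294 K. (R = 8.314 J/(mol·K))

1.72e+01 s⁻¹

Step 1: Use the Arrhenius equation: k = A × exp(-Eₐ/RT)
Step 2: Convert Eₐ to J/mol: 61.7 kJ/mol = 61700 J/mol
Step 3: Calculate the exponent: -Eₐ/(RT) = -61700/(8.314 × 294) = -25.24224
Step 4: k = 1.58e+12 × exp(-25.24224)
Step 5: k = 1.58e+12 × 1.09002e-11 = 1.7222e+01 s⁻¹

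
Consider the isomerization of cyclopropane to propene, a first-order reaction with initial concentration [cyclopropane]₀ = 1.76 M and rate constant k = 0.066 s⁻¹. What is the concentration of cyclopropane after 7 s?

1.109 M

Step 1: For a first-order reaction: [cyclopropane] = [cyclopropane]₀ × e^(-kt)
Step 2: [cyclopropane] = 1.76 × e^(-0.066 × 7)
Step 3: [cyclopropane] = 1.76 × e^(-0.462)
Step 4: [cyclopropane] = 1.76 × 0.630022 = 1.109 M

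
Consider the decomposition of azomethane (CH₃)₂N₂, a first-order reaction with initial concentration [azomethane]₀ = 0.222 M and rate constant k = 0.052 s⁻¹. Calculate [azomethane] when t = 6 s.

0.1625 M

Step 1: For a first-order reaction: [azomethane] = [azomethane]₀ × e^(-kt)
Step 2: [azomethane] = 0.222 × e^(-0.052 × 6)
Step 3: [azomethane] = 0.222 × e^(-0.312)
Step 4: [azomethane] = 0.222 × 0.731982 = 0.1625 M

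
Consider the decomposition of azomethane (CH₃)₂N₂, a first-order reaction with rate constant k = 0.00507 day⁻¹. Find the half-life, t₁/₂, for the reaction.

136.7 day

Step 1: For a first-order reaction, t₁/₂ = ln(2)/k
Step 2: t₁/₂ = ln(2)/0.00507
Step 3: t₁/₂ = 0.6931/0.00507 = 136.7 day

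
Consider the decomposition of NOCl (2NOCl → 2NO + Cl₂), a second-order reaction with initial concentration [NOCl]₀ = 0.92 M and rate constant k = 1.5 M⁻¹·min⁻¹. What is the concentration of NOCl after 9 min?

0.06855 M

Step 1: For a second-order reaction: 1/[NOCl] = 1/[NOCl]₀ + kt
Step 2: 1/[NOCl] = 1/0.92 + 1.5 × 9
Step 3: 1/[NOCl] = 1.087 + 13.5 = 14.59
Step 4: [NOCl] = 1/14.59 = 0.06855 M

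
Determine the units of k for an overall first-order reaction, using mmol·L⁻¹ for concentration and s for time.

s⁻¹

Step 1: For overall order n, rate = k × (concentration)^n.
Step 2: Rate has units mmol·L⁻¹·s⁻¹; concentration term has units (mmol·L⁻¹)^1.
Step 3: k = rate / (concentration)^n, so units of k = (mmol·L⁻¹)^(1-1)·s⁻¹ = s⁻¹.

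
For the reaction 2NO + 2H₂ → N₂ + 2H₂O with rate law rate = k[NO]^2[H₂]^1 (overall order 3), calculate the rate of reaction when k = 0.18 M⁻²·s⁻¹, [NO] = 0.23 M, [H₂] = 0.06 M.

0.0005713 M/s

Step 1: The rate law is rate = k[NO]^2[H₂]^1, overall order = 2+1 = 3
Step 2: Substitute values: rate = 0.18 × (0.23)^2 × (0.06)^1
Step 3: rate = 0.18 × 0.0529 × 0.06 = 0.00057132 M/s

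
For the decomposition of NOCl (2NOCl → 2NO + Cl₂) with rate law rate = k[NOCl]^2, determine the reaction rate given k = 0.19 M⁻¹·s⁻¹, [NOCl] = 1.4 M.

0.3724 M/s

Step 1: Identify the rate law: rate = k[NOCl]^2
Step 2: Substitute values: rate = 0.19 × (1.4)^2
Step 3: Calculate: rate = 0.19 × 1.96 = 0.3724 M/s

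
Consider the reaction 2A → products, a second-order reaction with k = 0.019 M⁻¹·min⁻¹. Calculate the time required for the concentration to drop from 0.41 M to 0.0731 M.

591.6 min

Step 1: For second-order: t = (1/[A] - 1/[A]₀)/k
Step 2: t = (1/0.0731 - 1/0.41)/0.019
Step 3: t = (13.68 - 2.439)/0.019
Step 4: t = 11.24/0.019 = 591.6 min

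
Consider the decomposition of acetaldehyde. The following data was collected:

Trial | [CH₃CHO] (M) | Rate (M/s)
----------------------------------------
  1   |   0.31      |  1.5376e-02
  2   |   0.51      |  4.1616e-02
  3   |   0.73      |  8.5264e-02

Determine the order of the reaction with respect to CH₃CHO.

second order (2)

Step 1: Compare trials to find order n where rate₂/rate₁ = ([CH₃CHO]₂/[CH₃CHO]₁)^n
Step 2: rate₂/rate₁ = 4.1616e-02/1.5376e-02 = 2.707
Step 3: [CH₃CHO]₂/[CH₃CHO]₁ = 0.51/0.31 = 1.645
Step 4: n = ln(2.707)/ln(1.645) = 2.00 ≈ 2
Step 5: The reaction is second order in CH₃CHO.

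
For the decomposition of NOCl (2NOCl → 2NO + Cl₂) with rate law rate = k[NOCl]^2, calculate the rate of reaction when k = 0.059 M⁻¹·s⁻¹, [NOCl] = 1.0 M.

0.059 M/s

Step 1: Identify the rate law: rate = k[NOCl]^2
Step 2: Substitute values: rate = 0.059 × (1.0)^2
Step 3: Calculate: rate = 0.059 × 1 = 0.059 M/s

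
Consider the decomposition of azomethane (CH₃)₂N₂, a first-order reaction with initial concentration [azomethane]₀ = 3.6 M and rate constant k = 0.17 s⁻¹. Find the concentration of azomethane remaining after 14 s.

0.3332 M

Step 1: For a first-order reaction: [azomethane] = [azomethane]₀ × e^(-kt)
Step 2: [azomethane] = 3.6 × e^(-0.17 × 14)
Step 3: [azomethane] = 3.6 × e^(-2.38)
Step 4: [azomethane] = 3.6 × 0.0925506 = 0.3332 M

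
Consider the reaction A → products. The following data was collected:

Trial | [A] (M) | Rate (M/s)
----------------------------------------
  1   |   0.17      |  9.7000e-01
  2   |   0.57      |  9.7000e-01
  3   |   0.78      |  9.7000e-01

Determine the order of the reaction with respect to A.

zeroth order (0)

Step 1: Compare trials - when concentration changes, rate stays constant.
Step 2: rate₂/rate₁ = 9.7000e-01/9.7000e-01 = 1
Step 3: [A]₂/[A]₁ = 0.57/0.17 = 3.353
Step 4: Since rate ratio ≈ (conc ratio)^0, the reaction is zeroth order.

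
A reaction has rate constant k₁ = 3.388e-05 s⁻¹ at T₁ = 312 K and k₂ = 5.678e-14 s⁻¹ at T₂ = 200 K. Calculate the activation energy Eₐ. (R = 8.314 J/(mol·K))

93.6 kJ/mol

Step 1: Use the two-temperature Arrhenius form: ln(k₂/k₁) = -Eₐ/R × (1/T₂ - 1/T₁)
Step 2: ln(k₂/k₁) = ln(5.678e-14/3.388e-05) = ln(1.67591e-09) = -20.2069
Step 3: 1/T₂ - 1/T₁ = 1/200 - 1/312 = 1.794872e-03 K⁻¹
Step 4: Eₐ = -R × ln(k₂/k₁) / (1/T₂ - 1/T₁) = -8.314 × -20.2069 / 1.794872e-03
Step 5: Eₐ = 9.3600e+04 J/mol = 93.6 kJ/mol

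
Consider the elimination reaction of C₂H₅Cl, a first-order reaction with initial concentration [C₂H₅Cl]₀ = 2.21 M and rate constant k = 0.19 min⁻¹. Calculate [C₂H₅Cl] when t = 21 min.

0.04088 M

Step 1: For a first-order reaction: [C₂H₅Cl] = [C₂H₅Cl]₀ × e^(-kt)
Step 2: [C₂H₅Cl] = 2.21 × e^(-0.19 × 21)
Step 3: [C₂H₅Cl] = 2.21 × e^(-3.99)
Step 4: [C₂H₅Cl] = 2.21 × 0.0184997 = 0.04088 M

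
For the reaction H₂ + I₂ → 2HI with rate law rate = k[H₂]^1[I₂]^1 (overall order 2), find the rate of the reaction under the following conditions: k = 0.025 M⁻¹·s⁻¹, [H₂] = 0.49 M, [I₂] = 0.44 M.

0.00539 M/s

Step 1: The rate law is rate = k[H₂]^1[I₂]^1, overall order = 1+1 = 2
Step 2: Substitute values: rate = 0.025 × (0.49)^1 × (0.44)^1
Step 3: rate = 0.025 × 0.49 × 0.44 = 0.00539 M/s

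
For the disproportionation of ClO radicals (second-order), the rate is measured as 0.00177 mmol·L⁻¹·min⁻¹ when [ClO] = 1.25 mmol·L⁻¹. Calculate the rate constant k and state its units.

0.001133 (mmol·L⁻¹)⁻¹·min⁻¹

Step 1: rate = k[ClO]^2, so k = rate / [ClO]^2.
Step 2: k = 0.00177 / (1.25)^2 = 0.00177 / 1.562.
Step 3: k = 0.001133 (mmol·L⁻¹)⁻¹·min⁻¹.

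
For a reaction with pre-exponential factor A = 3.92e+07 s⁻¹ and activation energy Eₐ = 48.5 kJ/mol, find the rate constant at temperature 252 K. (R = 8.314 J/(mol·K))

3.47e-03 s⁻¹

Step 1: Use the Arrhenius equation: k = A × exp(-Eₐ/RT)
Step 2: Convert Eₐ to J/mol: 48.5 kJ/mol = 48500 J/mol
Step 3: Calculate the exponent: -Eₐ/(RT) = -48500/(8.314 × 252) = -23.14894
Step 4: k = 3.92e+07 × exp(-23.14894)
Step 5: k = 3.92e+07 × 8.84185e-11 = 3.4660e-03 s⁻¹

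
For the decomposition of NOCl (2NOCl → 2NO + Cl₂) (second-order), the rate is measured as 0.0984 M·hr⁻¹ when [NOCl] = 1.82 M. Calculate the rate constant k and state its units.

0.02971 M⁻¹·hr⁻¹

Step 1: rate = k[NOCl]^2, so k = rate / [NOCl]^2.
Step 2: k = 0.0984 / (1.82)^2 = 0.0984 / 3.312.
Step 3: k = 0.02971 M⁻¹·hr⁻¹.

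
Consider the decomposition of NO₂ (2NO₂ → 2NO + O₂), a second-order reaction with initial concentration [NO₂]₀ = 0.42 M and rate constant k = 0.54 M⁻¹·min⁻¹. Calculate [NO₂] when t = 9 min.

0.1381 M

Step 1: For a second-order reaction: 1/[NO₂] = 1/[NO₂]₀ + kt
Step 2: 1/[NO₂] = 1/0.42 + 0.54 × 9
Step 3: 1/[NO₂] = 2.381 + 4.86 = 7.241
Step 4: [NO₂] = 1/7.241 = 0.1381 M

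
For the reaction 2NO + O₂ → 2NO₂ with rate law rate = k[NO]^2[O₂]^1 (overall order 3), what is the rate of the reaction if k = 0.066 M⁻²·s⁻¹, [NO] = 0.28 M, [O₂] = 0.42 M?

0.002173 M/s

Step 1: The rate law is rate = k[NO]^2[O₂]^1, overall order = 2+1 = 3
Step 2: Substitute values: rate = 0.066 × (0.28)^2 × (0.42)^1
Step 3: rate = 0.066 × 0.0784 × 0.42 = 0.00217325 M/s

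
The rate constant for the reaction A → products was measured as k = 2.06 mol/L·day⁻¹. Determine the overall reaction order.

zeroth order (0)

Step 1: The units of k for an nth-order reaction are (concentration)^(1-n)·(time)⁻¹.
Step 2: Here k has units mol/L·day⁻¹, so the concentration exponent is 1.
Step 3: 1 - n = 1 ⇒ n = 0. The reaction is zeroth order.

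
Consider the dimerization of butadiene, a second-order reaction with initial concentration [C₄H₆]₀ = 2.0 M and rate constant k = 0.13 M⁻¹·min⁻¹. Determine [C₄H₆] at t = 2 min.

1.316 M

Step 1: For a second-order reaction: 1/[C₄H₆] = 1/[C₄H₆]₀ + kt
Step 2: 1/[C₄H₆] = 1/2.0 + 0.13 × 2
Step 3: 1/[C₄H₆] = 0.5 + 0.26 = 0.76
Step 4: [C₄H₆] = 1/0.76 = 1.316 M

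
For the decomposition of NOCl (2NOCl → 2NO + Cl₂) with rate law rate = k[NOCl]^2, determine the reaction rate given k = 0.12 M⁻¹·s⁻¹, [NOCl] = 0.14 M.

0.002352 M/s

Step 1: Identify the rate law: rate = k[NOCl]^2
Step 2: Substitute values: rate = 0.12 × (0.14)^2
Step 3: Calculate: rate = 0.12 × 0.0196 = 0.002352 M/s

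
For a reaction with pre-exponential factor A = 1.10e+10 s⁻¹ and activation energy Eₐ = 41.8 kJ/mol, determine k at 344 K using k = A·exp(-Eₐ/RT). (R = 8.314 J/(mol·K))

4.94e+03 s⁻¹

Step 1: Use the Arrhenius equation: k = A × exp(-Eₐ/RT)
Step 2: Convert Eₐ to J/mol: 41.8 kJ/mol = 41800 J/mol
Step 3: Calculate the exponent: -Eₐ/(RT) = -41800/(8.314 × 344) = -14.61530
Step 4: k = 1.10e+10 × exp(-14.61530)
Step 5: k = 1.10e+10 × 4.49424e-07 = 4.9437e+03 s⁻¹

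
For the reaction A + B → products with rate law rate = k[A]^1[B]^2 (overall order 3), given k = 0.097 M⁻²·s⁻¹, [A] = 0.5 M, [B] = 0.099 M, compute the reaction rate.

0.0004753 M/s

Step 1: The rate law is rate = k[A]^1[B]^2, overall order = 1+2 = 3
Step 2: Substitute values: rate = 0.097 × (0.5)^1 × (0.099)^2
Step 3: rate = 0.097 × 0.5 × 0.009801 = 0.000475349 M/s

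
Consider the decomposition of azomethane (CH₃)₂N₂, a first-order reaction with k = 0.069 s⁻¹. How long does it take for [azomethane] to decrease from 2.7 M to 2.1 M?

3.642 s

Step 1: For first-order: t = ln([azomethane]₀/[azomethane])/k
Step 2: t = ln(2.7/2.1)/0.069
Step 3: t = ln(1.286)/0.069
Step 4: t = 0.2513/0.069 = 3.642 s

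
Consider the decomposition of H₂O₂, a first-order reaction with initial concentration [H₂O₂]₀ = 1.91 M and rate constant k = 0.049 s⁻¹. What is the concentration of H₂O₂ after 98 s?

0.01569 M

Step 1: For a first-order reaction: [H₂O₂] = [H₂O₂]₀ × e^(-kt)
Step 2: [H₂O₂] = 1.91 × e^(-0.049 × 98)
Step 3: [H₂O₂] = 1.91 × e^(-4.802)
Step 4: [H₂O₂] = 1.91 × 0.0082133 = 0.01569 M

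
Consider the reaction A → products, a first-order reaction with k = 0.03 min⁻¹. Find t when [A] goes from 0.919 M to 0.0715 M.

85.12 min

Step 1: For first-order: t = ln([A]₀/[A])/k
Step 2: t = ln(0.919/0.0715)/0.03
Step 3: t = ln(12.85)/0.03
Step 4: t = 2.554/0.03 = 85.12 min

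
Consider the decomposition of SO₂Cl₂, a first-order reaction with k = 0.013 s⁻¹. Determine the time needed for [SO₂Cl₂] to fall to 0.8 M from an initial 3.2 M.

106.6 s

Step 1: For first-order: t = ln([SO₂Cl₂]₀/[SO₂Cl₂])/k
Step 2: t = ln(3.2/0.8)/0.013
Step 3: t = ln(4)/0.013
Step 4: t = 1.386/0.013 = 106.6 s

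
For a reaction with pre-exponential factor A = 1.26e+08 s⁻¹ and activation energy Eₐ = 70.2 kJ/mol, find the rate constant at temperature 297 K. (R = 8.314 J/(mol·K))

5.67e-05 s⁻¹

Step 1: Use the Arrhenius equation: k = A × exp(-Eₐ/RT)
Step 2: Convert Eₐ to J/mol: 70.2 kJ/mol = 70200 J/mol
Step 3: Calculate the exponent: -Eₐ/(RT) = -70200/(8.314 × 297) = -28.42959
Step 4: k = 1.26e+08 × exp(-28.42959)
Step 5: k = 1.26e+08 × 4.49972e-13 = 5.6696e-05 s⁻¹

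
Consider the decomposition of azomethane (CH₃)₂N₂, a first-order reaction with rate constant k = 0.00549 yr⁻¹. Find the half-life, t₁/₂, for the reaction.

126.3 yr

Step 1: For a first-order reaction, t₁/₂ = ln(2)/k
Step 2: t₁/₂ = ln(2)/0.00549
Step 3: t₁/₂ = 0.6931/0.00549 = 126.3 yr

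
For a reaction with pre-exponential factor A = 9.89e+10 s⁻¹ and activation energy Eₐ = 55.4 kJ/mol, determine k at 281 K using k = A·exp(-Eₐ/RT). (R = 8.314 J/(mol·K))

4.97e+00 s⁻¹

Step 1: Use the Arrhenius equation: k = A × exp(-Eₐ/RT)
Step 2: Convert Eₐ to J/mol: 55.4 kJ/mol = 55400 J/mol
Step 3: Calculate the exponent: -Eₐ/(RT) = -55400/(8.314 × 281) = -23.71338
Step 4: k = 9.89e+10 × exp(-23.71338)
Step 5: k = 9.89e+10 × 5.02817e-11 = 4.9729e+00 s⁻¹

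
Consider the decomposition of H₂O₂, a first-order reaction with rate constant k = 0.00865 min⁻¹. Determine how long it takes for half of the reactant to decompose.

80.13 min

Step 1: For a first-order reaction, t₁/₂ = ln(2)/k
Step 2: t₁/₂ = ln(2)/0.00865
Step 3: t₁/₂ = 0.6931/0.00865 = 80.13 min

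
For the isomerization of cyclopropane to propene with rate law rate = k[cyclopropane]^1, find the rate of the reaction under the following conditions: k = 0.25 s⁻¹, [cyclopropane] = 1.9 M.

0.475 M/s

Step 1: Identify the rate law: rate = k[cyclopropane]^1
Step 2: Substitute values: rate = 0.25 × (1.9)^1
Step 3: Calculate: rate = 0.25 × 1.9 = 0.475 M/s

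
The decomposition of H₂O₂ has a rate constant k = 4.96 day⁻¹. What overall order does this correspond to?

first order (1)

Step 1: The units of k for an nth-order reaction are (concentration)^(1-n)·(time)⁻¹.
Step 2: Here k has units day⁻¹, so the concentration exponent is 0.
Step 3: 1 - n = 0 ⇒ n = 1. The reaction is first order.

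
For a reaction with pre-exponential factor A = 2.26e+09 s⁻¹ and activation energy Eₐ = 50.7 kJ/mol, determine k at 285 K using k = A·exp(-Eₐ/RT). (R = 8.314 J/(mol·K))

1.15e+00 s⁻¹

Step 1: Use the Arrhenius equation: k = A × exp(-Eₐ/RT)
Step 2: Convert Eₐ to J/mol: 50.7 kJ/mol = 50700 J/mol
Step 3: Calculate the exponent: -Eₐ/(RT) = -50700/(8.314 × 285) = -21.39701
Step 4: k = 2.26e+09 × exp(-21.39701)
Step 5: k = 2.26e+09 × 5.09796e-10 = 1.1521e+00 s⁻¹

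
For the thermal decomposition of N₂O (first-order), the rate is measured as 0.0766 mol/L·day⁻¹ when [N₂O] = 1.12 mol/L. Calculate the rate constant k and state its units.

0.06839 day⁻¹

Step 1: rate = k[N₂O]^1, so k = rate / [N₂O]^1.
Step 2: k = 0.0766 / (1.12)^1 = 0.0766 / 1.12.
Step 3: k = 0.06839 day⁻¹.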